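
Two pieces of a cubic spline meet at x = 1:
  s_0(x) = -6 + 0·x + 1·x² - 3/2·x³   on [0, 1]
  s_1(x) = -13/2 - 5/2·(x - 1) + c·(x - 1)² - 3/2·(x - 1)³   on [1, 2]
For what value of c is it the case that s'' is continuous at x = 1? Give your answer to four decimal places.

s_0''(x) = 2 - 9·x, so s_0''(1) = -7. On the right, s_1''(1) = 2c, so c = -7/2.

-3.5000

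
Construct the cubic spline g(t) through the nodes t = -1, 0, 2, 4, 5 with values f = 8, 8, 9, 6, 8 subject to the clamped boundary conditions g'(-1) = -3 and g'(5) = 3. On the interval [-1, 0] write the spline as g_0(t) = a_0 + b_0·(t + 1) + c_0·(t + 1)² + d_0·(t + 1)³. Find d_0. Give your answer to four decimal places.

With M_i denoting the second derivative at x_i, h_i = 1, 2, 2, 1, and Δ_i = (y_(i+1) − y_i)/h_i = 0, 1/2, -3/2, 2:
  1·M_0 + 6·M_1 + 2·M_2 = 6(Δ_1 - Δ_0) = 3
  2·M_1 + 8·M_2 + 2·M_3 = 6(Δ_2 - Δ_1) = -12
  2·M_2 + 6·M_3 + 1·M_4 = 6(Δ_3 - Δ_2) = 21
Clamped end conditions give two more equations: 2h_0·M_0 + h_0·M_1 = 6(Δ_0 - g'(-1)) = 18 and h_3·M_3 + 2h_3·M_4 = 6(g'(5) - Δ_3) = 6.
Solving the tridiagonal system: M_0 = 100/11, M_1 = -2/11, M_2 = -5/2, M_3 = 46/11, M_4 = 10/11.
On [-1, 0], with g_0(t) = a_0 + b_0·(t + 1) + c_0·(t + 1)² + d_0·(t + 1)³: c_0 = M_0/2 = 50/11, d_0 = (M_1 - M_0)/(6h_0) = -17/11, b_0 = Δ_0 - h_0(2M_0 + M_1)/6 = -3.

-1.5455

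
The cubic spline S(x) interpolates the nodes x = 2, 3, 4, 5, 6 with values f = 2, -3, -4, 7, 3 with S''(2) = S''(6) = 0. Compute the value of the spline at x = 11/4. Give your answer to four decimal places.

Put M_i = S'' at the i-th knot. Here h = (1, 1, 1, 1) and Δ = (-5, -1, 11, -4), so the interior equations h_(i-1)·M_(i-1) + 2(h_(i-1)+h_i)·M_i + h_i·M_(i+1) = 6(Δ_i − Δ_(i-1)) read
  1·M_0 + 4·M_1 + 1·M_2 = 6(Δ_1 - Δ_0) = 24
  1·M_1 + 4·M_2 + 1·M_3 = 6(Δ_2 - Δ_1) = 72
  1·M_2 + 4·M_3 + 1·M_4 = 6(Δ_3 - Δ_2) = -90
Natural end conditions: M_0 = M_4 = 0.
Solving the tridiagonal system: M_0 = 0, M_1 = -9/28, M_2 = 177/7, M_3 = -807/28, M_4 = 0.
On [2, 3], S(x) = 2 - 277/56·(x - 2) + 0·(x - 2)² - 3/56·(x - 2)³.
With (x - 2) = 3/4: S(11/4) = -887/512.

-1.7324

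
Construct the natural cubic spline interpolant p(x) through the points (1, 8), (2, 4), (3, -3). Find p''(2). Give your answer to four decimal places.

-4.5000

Put M_i = p'' at the i-th knot. Here h = (1, 1) and Δ = (-4, -7), so the interior equations h_(i-1)·M_(i-1) + 2(h_(i-1)+h_i)·M_i + h_i·M_(i+1) = 6(Δ_i − Δ_(i-1)) read
  1·M_0 + 4·M_1 + 1·M_2 = 6(Δ_1 - Δ_0) = -18
Natural end conditions: M_0 = M_2 = 0.
Solving: M_0 = 0, M_1 = -9/2, M_2 = 0.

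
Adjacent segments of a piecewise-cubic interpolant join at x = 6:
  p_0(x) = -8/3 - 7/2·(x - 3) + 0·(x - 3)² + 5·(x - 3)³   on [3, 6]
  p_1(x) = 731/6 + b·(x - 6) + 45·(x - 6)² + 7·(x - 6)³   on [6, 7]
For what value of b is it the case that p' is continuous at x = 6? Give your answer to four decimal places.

131.5000

p_0'(x) = -7/2 + 0·(x - 3) + 15·(x - 3)², so p_0'(6) = 263/2. On the right, p_1'(6) = b, so b = 263/2.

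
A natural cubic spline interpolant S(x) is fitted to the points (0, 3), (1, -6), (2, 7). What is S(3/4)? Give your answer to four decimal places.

-5.5547

Let M_i = S''(x_i). Step sizes h_i = 1, 1; slopes of the chords Δ_i = (y_(i+1) - y_i)/h_i = -9, 13.
  1·M_0 + 4·M_1 + 1·M_2 = 6(Δ_1 - Δ_0) = 132
Natural end conditions: M_0 = M_2 = 0.
Forward elimination and back-substitution give M_0 = 0, M_1 = 33, M_2 = 0.
On [0, 1], S(x) = 3 - 29/2·x + 0·x² + 11/2·x³.
With x = 3/4: S(3/4) = -711/128.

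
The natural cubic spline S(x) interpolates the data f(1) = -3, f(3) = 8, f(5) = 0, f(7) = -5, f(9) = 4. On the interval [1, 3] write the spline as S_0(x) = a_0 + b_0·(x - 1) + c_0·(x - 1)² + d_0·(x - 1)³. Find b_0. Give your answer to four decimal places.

8.0268

With M_i denoting the second derivative at x_i, h_i = 2, 2, 2, 2, and Δ_i = (y_(i+1) − y_i)/h_i = 11/2, -4, -5/2, 9/2:
  2·M_0 + 8·M_1 + 2·M_2 = 6(Δ_1 - Δ_0) = -57
  2·M_1 + 8·M_2 + 2·M_3 = 6(Δ_2 - Δ_1) = 9
  2·M_2 + 8·M_3 + 2·M_4 = 6(Δ_3 - Δ_2) = 42
Natural end conditions: M_0 = M_4 = 0.
Hence M_0 = 0, M_1 = -849/112, M_2 = 51/28, M_3 = 537/112, M_4 = 0.
On [1, 3], with S_0(x) = a_0 + b_0·(x - 1) + c_0·(x - 1)² + d_0·(x - 1)³: c_0 = M_0/2 = 0, d_0 = (M_1 - M_0)/(6h_0) = -283/448, b_0 = Δ_0 - h_0(2M_0 + M_1)/6 = 899/112.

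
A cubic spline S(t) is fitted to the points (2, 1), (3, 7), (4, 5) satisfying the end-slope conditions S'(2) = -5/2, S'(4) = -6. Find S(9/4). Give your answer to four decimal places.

1.3457

Write M_i for S''(x_i). With h_i = 1, 1 and divided differences Δ_i = 6, -2, the continuity of S' gives the tridiagonal system
  1·M_0 + 4·M_1 + 1·M_2 = 6(Δ_1 - Δ_0) = -48
Clamped end conditions give two more equations: 2h_0·M_0 + h_0·M_1 = 6(Δ_0 - S'(2)) = 51 and h_1·M_1 + 2h_1·M_2 = 6(S'(4) - Δ_1) = -24.
Forward elimination and back-substitution give M_0 = 143/4, M_1 = -41/2, M_2 = -7/4.
On [2, 3], S(t) = 1 - 5/2·(t - 2) + 143/8·(t - 2)² - 75/8·(t - 2)³.
With (t - 2) = 1/4: S(9/4) = 689/512.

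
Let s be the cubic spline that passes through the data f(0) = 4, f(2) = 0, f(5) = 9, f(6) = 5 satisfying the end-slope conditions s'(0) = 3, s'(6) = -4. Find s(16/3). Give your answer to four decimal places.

7.9915

Let m_i = s''(x_i). Step sizes h_i = 2, 3, 1; slopes of the chords Δ_i = (y_(i+1) - y_i)/h_i = -2, 3, -4.
  2·m_0 + 10·m_1 + 3·m_2 = 6(Δ_1 - Δ_0) = 30
  3·m_1 + 8·m_2 + 1·m_3 = 6(Δ_2 - Δ_1) = -42
Clamped end conditions give two more equations: 2h_0·m_0 + h_0·m_1 = 6(Δ_0 - s'(0)) = -30 and h_2·m_2 + 2h_2·m_3 = 6(s'(6) - Δ_2) = 0.
Hence m_0 = -149/13, m_1 = 103/13, m_2 = -114/13, m_3 = 57/13.
On [5, 6], s(t) = 9 - 47/26·(t - 5) - 57/13·(t - 5)² + 57/26·(t - 5)³.
With (t - 5) = 1/3: s(16/3) = 935/117.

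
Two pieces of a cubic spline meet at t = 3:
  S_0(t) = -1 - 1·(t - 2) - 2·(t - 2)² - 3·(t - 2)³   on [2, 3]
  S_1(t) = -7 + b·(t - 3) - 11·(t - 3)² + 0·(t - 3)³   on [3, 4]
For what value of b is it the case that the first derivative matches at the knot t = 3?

S_0'(t) = -1 - 4·(t - 2) - 9·(t - 2)², so S_0'(3) = -14. On the right, S_1'(3) = b, so b = -14.

-14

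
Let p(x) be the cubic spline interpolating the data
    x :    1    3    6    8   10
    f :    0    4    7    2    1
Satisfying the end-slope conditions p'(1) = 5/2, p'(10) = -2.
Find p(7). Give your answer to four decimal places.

4.4237

With M_i denoting the second derivative at x_i, h_i = 2, 3, 2, 2, and Δ_i = (y_(i+1) − y_i)/h_i = 2, 1, -5/2, -1/2:
  2·M_0 + 10·M_1 + 3·M_2 = 6(Δ_1 - Δ_0) = -6
  3·M_1 + 10·M_2 + 2·M_3 = 6(Δ_2 - Δ_1) = -21
  2·M_2 + 8·M_3 + 2·M_4 = 6(Δ_3 - Δ_2) = 12
Clamped end conditions give two more equations: 2h_0·M_0 + h_0·M_1 = 6(Δ_0 - p'(1)) = -3 and h_3·M_3 + 2h_3·M_4 = 6(p'(10) - Δ_3) = -9.
Forward elimination and back-substitution give M_0 = -231/236, M_1 = 27/59, M_2 = -339/118, M_3 = 375/118, M_4 = -453/118.
On [6, 8], p(x) = 7 - 97/59·(x - 6) - 339/236·(x - 6)² + 119/236·(x - 6)³.
With (x - 6) = 1: p(7) = 261/59.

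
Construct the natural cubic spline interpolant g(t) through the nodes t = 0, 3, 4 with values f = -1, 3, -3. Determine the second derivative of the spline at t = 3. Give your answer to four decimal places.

-5.5000

Let M_i = g''(x_i). Step sizes h_i = 3, 1; slopes of the chords Δ_i = (y_(i+1) - y_i)/h_i = 4/3, -6.
  3·M_0 + 8·M_1 + 1·M_2 = 6(Δ_1 - Δ_0) = -44
Natural end conditions: M_0 = M_2 = 0.
Solving: M_0 = 0, M_1 = -11/2, M_2 = 0.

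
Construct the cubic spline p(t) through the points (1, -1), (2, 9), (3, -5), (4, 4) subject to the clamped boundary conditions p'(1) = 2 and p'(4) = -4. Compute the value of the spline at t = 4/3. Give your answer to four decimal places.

Write m_i for p''(x_i). With h_i = 1, 1, 1 and divided differences Δ_i = 10, -14, 9, the continuity of p' gives the tridiagonal system
  1·m_0 + 4·m_1 + 1·m_2 = 6(Δ_1 - Δ_0) = -144
  1·m_1 + 4·m_2 + 1·m_3 = 6(Δ_2 - Δ_1) = 138
Clamped end conditions give two more equations: 2h_0·m_0 + h_0·m_1 = 6(Δ_0 - p'(1)) = 48 and h_2·m_2 + 2h_2·m_3 = 6(p'(4) - Δ_2) = -78.
Hence m_0 = 58, m_1 = -68, m_2 = 70, m_3 = -74.
On [1, 2], p(t) = -1 + 2·(t - 1) + 29·(t - 1)² - 21·(t - 1)³.
With (t - 1) = 1/3: p(4/3) = 19/9.

2.1111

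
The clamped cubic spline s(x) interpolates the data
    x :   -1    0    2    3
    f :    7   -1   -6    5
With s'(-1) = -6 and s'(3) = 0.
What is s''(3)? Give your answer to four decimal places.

-43.4571

Write M_i for s''(x_i). With h_i = 1, 2, 1 and divided differences Δ_i = -8, -5/2, 11, the continuity of s' gives the tridiagonal system
  1·M_0 + 6·M_1 + 2·M_2 = 6(Δ_1 - Δ_0) = 33
  2·M_1 + 6·M_2 + 1·M_3 = 6(Δ_2 - Δ_1) = 81
Clamped end conditions give two more equations: 2h_0·M_0 + h_0·M_1 = 6(Δ_0 - s'(-1)) = -12 and h_2·M_2 + 2h_2·M_3 = 6(s'(3) - Δ_2) = -66.
Solving the tridiagonal system: M_0 = -201/35, M_1 = -18/35, M_2 = 732/35, M_3 = -1521/35.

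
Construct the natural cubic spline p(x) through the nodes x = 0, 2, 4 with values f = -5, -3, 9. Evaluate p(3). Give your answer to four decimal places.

2.0625

Put M_i = p'' at the i-th knot. Here h = (2, 2) and Δ = (1, 6), so the interior equations h_(i-1)·M_(i-1) + 2(h_(i-1)+h_i)·M_i + h_i·M_(i+1) = 6(Δ_i − Δ_(i-1)) read
  2·M_0 + 8·M_1 + 2·M_2 = 6(Δ_1 - Δ_0) = 30
Natural end conditions: M_0 = M_2 = 0.
Hence M_0 = 0, M_1 = 15/4, M_2 = 0.
On [2, 4], p(x) = -3 + 7/2·(x - 2) + 15/8·(x - 2)² - 5/16·(x - 2)³.
With (x - 2) = 1: p(3) = 33/16.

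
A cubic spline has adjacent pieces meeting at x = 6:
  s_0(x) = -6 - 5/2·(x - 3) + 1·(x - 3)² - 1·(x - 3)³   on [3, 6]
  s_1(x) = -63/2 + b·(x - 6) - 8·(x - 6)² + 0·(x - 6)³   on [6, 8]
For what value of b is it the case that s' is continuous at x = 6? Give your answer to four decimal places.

s_0'(x) = -5/2 + 2·(x - 3) - 3·(x - 3)², so s_0'(6) = -47/2. On the right, s_1'(6) = b, so b = -47/2.

-23.5000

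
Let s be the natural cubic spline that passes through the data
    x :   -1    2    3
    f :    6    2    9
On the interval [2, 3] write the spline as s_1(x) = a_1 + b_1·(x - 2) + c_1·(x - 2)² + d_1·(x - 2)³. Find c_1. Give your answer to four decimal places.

3.1250

With M_i denoting the second derivative at x_i, h_i = 3, 1, and Δ_i = (y_(i+1) − y_i)/h_i = -4/3, 7:
  3·M_0 + 8·M_1 + 1·M_2 = 6(Δ_1 - Δ_0) = 50
Natural end conditions: M_0 = M_2 = 0.
Forward elimination and back-substitution give M_0 = 0, M_1 = 25/4, M_2 = 0.
On [2, 3], with s_1(x) = a_1 + b_1·(x - 2) + c_1·(x - 2)² + d_1·(x - 2)³: c_1 = M_1/2 = 25/8, d_1 = (M_2 - M_1)/(6h_1) = -25/24, b_1 = Δ_1 - h_1(2M_1 + M_2)/6 = 59/12.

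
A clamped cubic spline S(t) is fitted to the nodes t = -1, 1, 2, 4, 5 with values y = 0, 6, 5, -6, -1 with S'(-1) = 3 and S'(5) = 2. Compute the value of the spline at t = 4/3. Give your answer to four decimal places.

Put m_i = S'' at the i-th knot. Here h = (2, 1, 2, 1) and Δ = (3, -1, -11/2, 5), so the interior equations h_(i-1)·m_(i-1) + 2(h_(i-1)+h_i)·m_i + h_i·m_(i+1) = 6(Δ_i − Δ_(i-1)) read
  2·m_0 + 6·m_1 + 1·m_2 = 6(Δ_1 - Δ_0) = -24
  1·m_1 + 6·m_2 + 2·m_3 = 6(Δ_2 - Δ_1) = -27
  2·m_2 + 6·m_3 + 1·m_4 = 6(Δ_3 - Δ_2) = 63
Clamped end conditions give two more equations: 2h_0·m_0 + h_0·m_1 = 6(Δ_0 - S'(-1)) = 0 and h_3·m_3 + 2h_3·m_4 = 6(S'(5) - Δ_3) = -18.
Solving the tridiagonal system: m_0 = 269/186, m_1 = -269/93, m_2 = -887/93, m_3 = 1540/93, m_4 = -1607/93.
On [1, 2], S(t) = 6 + 289/186·(t - 1) - 269/186·(t - 1)² - 103/93·(t - 1)³.
With (t - 1) = 1/3: S(4/3) = 15860/2511.

6.3162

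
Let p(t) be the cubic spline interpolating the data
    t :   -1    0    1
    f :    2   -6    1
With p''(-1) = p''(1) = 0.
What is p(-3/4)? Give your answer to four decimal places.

Let m_i = p''(x_i). Step sizes h_i = 1, 1; slopes of the chords Δ_i = (y_(i+1) - y_i)/h_i = -8, 7.
  1·m_0 + 4·m_1 + 1·m_2 = 6(Δ_1 - Δ_0) = 90
Natural end conditions: m_0 = m_2 = 0.
Hence m_0 = 0, m_1 = 45/2, m_2 = 0.
On [-1, 0], p(t) = 2 - 47/4·(t + 1) + 0·(t + 1)² + 15/4·(t + 1)³.
With (t + 1) = 1/4: p(-3/4) = -225/256.

-0.8789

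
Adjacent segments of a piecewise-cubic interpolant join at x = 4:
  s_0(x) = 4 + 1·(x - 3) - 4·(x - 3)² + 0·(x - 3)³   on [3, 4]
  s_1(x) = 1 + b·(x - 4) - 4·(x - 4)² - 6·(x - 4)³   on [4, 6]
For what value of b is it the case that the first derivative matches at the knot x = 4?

s_0'(x) = 1 - 8·(x - 3) + 0·(x - 3)², so s_0'(4) = -7. On the right, s_1'(4) = b, so b = -7.

-7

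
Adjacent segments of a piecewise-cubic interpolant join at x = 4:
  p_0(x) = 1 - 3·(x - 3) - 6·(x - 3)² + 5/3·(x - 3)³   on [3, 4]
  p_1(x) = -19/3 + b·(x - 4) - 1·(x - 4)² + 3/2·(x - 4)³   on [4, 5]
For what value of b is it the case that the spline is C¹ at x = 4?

-10

p_0'(x) = -3 - 12·(x - 3) + 5·(x - 3)², so p_0'(4) = -10. On the right, p_1'(4) = b, so b = -10.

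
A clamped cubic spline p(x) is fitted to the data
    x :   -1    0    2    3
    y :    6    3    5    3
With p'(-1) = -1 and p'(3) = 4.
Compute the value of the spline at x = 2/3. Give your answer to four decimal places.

Put m_i = p'' at the i-th knot. Here h = (1, 2, 1) and Δ = (-3, 1, -2), so the interior equations h_(i-1)·m_(i-1) + 2(h_(i-1)+h_i)·m_i + h_i·m_(i+1) = 6(Δ_i − Δ_(i-1)) read
  1·m_0 + 6·m_1 + 2·m_2 = 6(Δ_1 - Δ_0) = 24
  2·m_1 + 6·m_2 + 1·m_3 = 6(Δ_2 - Δ_1) = -18
Clamped end conditions give two more equations: 2h_0·m_0 + h_0·m_1 = 6(Δ_0 - p'(-1)) = -12 and h_2·m_2 + 2h_2·m_3 = 6(p'(3) - Δ_2) = 36.
Hence m_0 = -368/35, m_1 = 316/35, m_2 = -344/35, m_3 = 802/35.
On [0, 2], p(x) = 3 - 61/35·x + 158/35·x² - 11/7·x³.
With x = 2/3: p(2/3) = 3193/945.

3.3788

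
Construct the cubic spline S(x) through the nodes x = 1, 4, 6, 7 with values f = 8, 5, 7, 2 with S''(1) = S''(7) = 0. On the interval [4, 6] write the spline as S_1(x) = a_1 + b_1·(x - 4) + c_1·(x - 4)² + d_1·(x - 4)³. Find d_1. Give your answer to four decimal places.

-0.7857

Put M_i = S'' at the i-th knot. Here h = (3, 2, 1) and Δ = (-1, 1, -5), so the interior equations h_(i-1)·M_(i-1) + 2(h_(i-1)+h_i)·M_i + h_i·M_(i+1) = 6(Δ_i − Δ_(i-1)) read
  3·M_0 + 10·M_1 + 2·M_2 = 6(Δ_1 - Δ_0) = 12
  2·M_1 + 6·M_2 + 1·M_3 = 6(Δ_2 - Δ_1) = -36
Natural end conditions: M_0 = M_3 = 0.
Hence M_0 = 0, M_1 = 18/7, M_2 = -48/7, M_3 = 0.
On [4, 6], with S_1(x) = a_1 + b_1·(x - 4) + c_1·(x - 4)² + d_1·(x - 4)³: c_1 = M_1/2 = 9/7, d_1 = (M_2 - M_1)/(6h_1) = -11/14, b_1 = Δ_1 - h_1(2M_1 + M_2)/6 = 11/7.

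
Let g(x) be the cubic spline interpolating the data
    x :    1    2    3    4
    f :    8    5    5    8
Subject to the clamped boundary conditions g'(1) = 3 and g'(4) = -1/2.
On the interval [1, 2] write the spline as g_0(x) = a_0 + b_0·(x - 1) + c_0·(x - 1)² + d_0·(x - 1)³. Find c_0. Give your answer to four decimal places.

-11.1667

Write σ_i for g''(x_i). With h_i = 1, 1, 1 and divided differences Δ_i = -3, 0, 3, the continuity of g' gives the tridiagonal system
  1·σ_0 + 4·σ_1 + 1·σ_2 = 6(Δ_1 - Δ_0) = 18
  1·σ_1 + 4·σ_2 + 1·σ_3 = 6(Δ_2 - Δ_1) = 18
Clamped end conditions give two more equations: 2h_0·σ_0 + h_0·σ_1 = 6(Δ_0 - g'(1)) = -36 and h_2·σ_2 + 2h_2·σ_3 = 6(g'(4) - Δ_2) = -21.
Forward elimination and back-substitution give σ_0 = -67/3, σ_1 = 26/3, σ_2 = 17/3, σ_3 = -40/3.
On [1, 2], with g_0(x) = a_0 + b_0·(x - 1) + c_0·(x - 1)² + d_0·(x - 1)³: c_0 = σ_0/2 = -67/6, d_0 = (σ_1 - σ_0)/(6h_0) = 31/6, b_0 = Δ_0 - h_0(2σ_0 + σ_1)/6 = 3.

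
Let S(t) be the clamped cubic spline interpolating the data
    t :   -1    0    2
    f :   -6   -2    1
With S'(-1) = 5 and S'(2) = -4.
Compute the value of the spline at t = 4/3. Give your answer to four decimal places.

1.9630

Let σ_i = S''(x_i). Step sizes h_i = 1, 2; slopes of the chords Δ_i = (y_(i+1) - y_i)/h_i = 4, 3/2.
  1·σ_0 + 6·σ_1 + 2·σ_2 = 6(Δ_1 - Δ_0) = -15
Clamped end conditions give two more equations: 2h_0·σ_0 + h_0·σ_1 = 6(Δ_0 - S'(-1)) = -6 and h_1·σ_1 + 2h_1·σ_2 = 6(S'(2) - Δ_1) = -33.
Forward elimination and back-substitution give σ_0 = -7/2, σ_1 = 1, σ_2 = -35/4.
On [0, 2], S(t) = -2 + 15/4·t + 1/2·t² - 13/16·t³.
With t = 4/3: S(4/3) = 53/27.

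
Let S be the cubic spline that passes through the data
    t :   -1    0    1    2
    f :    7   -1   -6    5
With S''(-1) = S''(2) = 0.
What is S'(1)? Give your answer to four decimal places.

Put m_i = S'' at the i-th knot. Here h = (1, 1, 1) and Δ = (-8, -5, 11), so the interior equations h_(i-1)·m_(i-1) + 2(h_(i-1)+h_i)·m_i + h_i·m_(i+1) = 6(Δ_i − Δ_(i-1)) read
  1·m_0 + 4·m_1 + 1·m_2 = 6(Δ_1 - Δ_0) = 18
  1·m_1 + 4·m_2 + 1·m_3 = 6(Δ_2 - Δ_1) = 96
Natural end conditions: m_0 = m_3 = 0.
Hence m_0 = 0, m_1 = -8/5, m_2 = 122/5, m_3 = 0.
On [1, 2], S'(t) = b_2 + 2c_2·(t - 1) + 3d_2·(t - 1)² with b_2 = Δ_2 - h_2(2m_2 + m_3)/6 = 43/15, c_2 = m_2/2 = 61/5, d_2 = (m_3 - m_2)/(6h_2) = -61/15. So S'(1) = 43/15.

2.8667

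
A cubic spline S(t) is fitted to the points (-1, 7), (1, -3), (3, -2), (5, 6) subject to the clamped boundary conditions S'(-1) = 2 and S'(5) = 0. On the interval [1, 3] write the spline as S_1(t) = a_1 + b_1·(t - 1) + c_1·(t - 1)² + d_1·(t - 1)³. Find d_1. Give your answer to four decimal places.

-0.3500

Put σ_i = S'' at the i-th knot. Here h = (2, 2, 2) and Δ = (-5, 1/2, 4), so the interior equations h_(i-1)·σ_(i-1) + 2(h_(i-1)+h_i)·σ_i + h_i·σ_(i+1) = 6(Δ_i − Δ_(i-1)) read
  2·σ_0 + 8·σ_1 + 2·σ_2 = 6(Δ_1 - Δ_0) = 33
  2·σ_1 + 8·σ_2 + 2·σ_3 = 6(Δ_2 - Δ_1) = 21
Clamped end conditions give two more equations: 2h_0·σ_0 + h_0·σ_1 = 6(Δ_0 - S'(-1)) = -42 and h_2·σ_2 + 2h_2·σ_3 = 6(S'(5) - Δ_2) = -24.
Forward elimination and back-substitution give σ_0 = -419/30, σ_1 = 104/15, σ_2 = 41/15, σ_3 = -221/30.
On [1, 3], with S_1(t) = a_1 + b_1·(t - 1) + c_1·(t - 1)² + d_1·(t - 1)³: c_1 = σ_1/2 = 52/15, d_1 = (σ_2 - σ_1)/(6h_1) = -7/20, b_1 = Δ_1 - h_1(2σ_1 + σ_2)/6 = -151/30.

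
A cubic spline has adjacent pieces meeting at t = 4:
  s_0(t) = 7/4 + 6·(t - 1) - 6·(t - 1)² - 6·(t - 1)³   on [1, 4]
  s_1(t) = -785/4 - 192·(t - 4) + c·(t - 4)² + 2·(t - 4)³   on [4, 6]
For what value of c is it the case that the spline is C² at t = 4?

-60

s_0''(t) = -12 - 36·(t - 1), so s_0''(4) = -120. On the right, s_1''(4) = 2c, so c = -60.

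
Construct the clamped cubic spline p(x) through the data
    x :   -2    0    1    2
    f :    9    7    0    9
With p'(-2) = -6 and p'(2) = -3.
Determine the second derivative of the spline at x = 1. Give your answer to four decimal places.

Write σ_i for p''(x_i). With h_i = 2, 1, 1 and divided differences Δ_i = -1, -7, 9, the continuity of p' gives the tridiagonal system
  2·σ_0 + 6·σ_1 + 1·σ_2 = 6(Δ_1 - Δ_0) = -36
  1·σ_1 + 4·σ_2 + 1·σ_3 = 6(Δ_2 - Δ_1) = 96
Clamped end conditions give two more equations: 2h_0·σ_0 + h_0·σ_1 = 6(Δ_0 - p'(-2)) = 30 and h_2·σ_2 + 2h_2·σ_3 = 6(p'(2) - Δ_2) = -72.
Forward elimination and back-substitution give σ_0 = 186/11, σ_1 = -207/11, σ_2 = 474/11, σ_3 = -633/11.

43.0909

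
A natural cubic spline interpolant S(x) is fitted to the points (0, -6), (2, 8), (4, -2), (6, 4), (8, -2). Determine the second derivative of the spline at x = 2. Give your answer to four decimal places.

-11.6786

Write M_i for S''(x_i). With h_i = 2, 2, 2, 2 and divided differences Δ_i = 7, -5, 3, -3, the continuity of S' gives the tridiagonal system
  2·M_0 + 8·M_1 + 2·M_2 = 6(Δ_1 - Δ_0) = -72
  2·M_1 + 8·M_2 + 2·M_3 = 6(Δ_2 - Δ_1) = 48
  2·M_2 + 8·M_3 + 2·M_4 = 6(Δ_3 - Δ_2) = -36
Natural end conditions: M_0 = M_4 = 0.
Solving: M_0 = 0, M_1 = -327/28, M_2 = 75/7, M_3 = -201/28, M_4 = 0.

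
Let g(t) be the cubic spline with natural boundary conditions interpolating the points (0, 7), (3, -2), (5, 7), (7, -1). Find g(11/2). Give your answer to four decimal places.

6.7270

With M_i denoting the second derivative at x_i, h_i = 3, 2, 2, and Δ_i = (y_(i+1) − y_i)/h_i = -3, 9/2, -4:
  3·M_0 + 10·M_1 + 2·M_2 = 6(Δ_1 - Δ_0) = 45
  2·M_1 + 8·M_2 + 2·M_3 = 6(Δ_2 - Δ_1) = -51
Natural end conditions: M_0 = M_3 = 0.
Solving: M_0 = 0, M_1 = 231/38, M_2 = -150/19, M_3 = 0.
On [5, 7], g(t) = 7 + 24/19·(t - 5) - 75/19·(t - 5)² + 25/38·(t - 5)³.
With (t - 5) = 1/2: g(11/2) = 2045/304.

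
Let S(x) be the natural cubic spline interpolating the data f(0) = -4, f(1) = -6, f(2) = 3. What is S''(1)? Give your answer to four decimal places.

16.5000

Write σ_i for S''(x_i). With h_i = 1, 1 and divided differences Δ_i = -2, 9, the continuity of S' gives the tridiagonal system
  1·σ_0 + 4·σ_1 + 1·σ_2 = 6(Δ_1 - Δ_0) = 66
Natural end conditions: σ_0 = σ_2 = 0.
Hence σ_0 = 0, σ_1 = 33/2, σ_2 = 0.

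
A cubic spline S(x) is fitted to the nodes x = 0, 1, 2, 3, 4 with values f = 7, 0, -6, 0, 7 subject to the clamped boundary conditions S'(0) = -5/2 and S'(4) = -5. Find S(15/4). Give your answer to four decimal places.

Let m_i = S''(x_i). Step sizes h_i = 1, 1, 1, 1; slopes of the chords Δ_i = (y_(i+1) - y_i)/h_i = -7, -6, 6, 7.
  1·m_0 + 4·m_1 + 1·m_2 = 6(Δ_1 - Δ_0) = 6
  1·m_1 + 4·m_2 + 1·m_3 = 6(Δ_2 - Δ_1) = 72
  1·m_2 + 4·m_3 + 1·m_4 = 6(Δ_3 - Δ_2) = 6
Clamped end conditions give two more equations: 2h_0·m_0 + h_0·m_1 = 6(Δ_0 - S'(0)) = -27 and h_3·m_3 + 2h_3·m_4 = 6(S'(4) - Δ_3) = -72.
Solving the tridiagonal system: m_0 = -785/56, m_1 = 29/28, m_2 = 127/8, m_3 = 209/28, m_4 = -2225/56.
On [3, 4], S(x) = 0 + 1247/112·(x - 3) + 209/56·(x - 3)² - 881/112·(x - 3)³.
With (x - 3) = 3/4: S(15/4) = 51117/7168.

7.1313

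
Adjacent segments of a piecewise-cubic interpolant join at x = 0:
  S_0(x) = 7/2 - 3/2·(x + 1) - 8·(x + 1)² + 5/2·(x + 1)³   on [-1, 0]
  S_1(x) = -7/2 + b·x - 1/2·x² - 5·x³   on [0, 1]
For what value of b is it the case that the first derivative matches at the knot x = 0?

-10

S_0'(x) = -3/2 - 16·(x + 1) + 15/2·(x + 1)², so S_0'(0) = -10. On the right, S_1'(0) = b, so b = -10.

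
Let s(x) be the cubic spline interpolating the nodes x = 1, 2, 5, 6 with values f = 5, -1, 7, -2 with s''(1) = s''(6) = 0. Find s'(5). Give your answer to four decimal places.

With σ_i denoting the second derivative at x_i, h_i = 1, 3, 1, and Δ_i = (y_(i+1) − y_i)/h_i = -6, 8/3, -9:
  1·σ_0 + 8·σ_1 + 3·σ_2 = 6(Δ_1 - Δ_0) = 52
  3·σ_1 + 8·σ_2 + 1·σ_3 = 6(Δ_2 - Δ_1) = -70
Natural end conditions: σ_0 = σ_3 = 0.
Solving: σ_0 = 0, σ_1 = 626/55, σ_2 = -716/55, σ_3 = 0.
On [5, 6], s'(x) = b_2 + 2c_2·(x - 5) + 3d_2·(x - 5)² with b_2 = Δ_2 - h_2(2σ_2 + σ_3)/6 = -769/165, c_2 = σ_2/2 = -358/55, d_2 = (σ_3 - σ_2)/(6h_2) = 358/165. So s'(5) = -769/165.

-4.6606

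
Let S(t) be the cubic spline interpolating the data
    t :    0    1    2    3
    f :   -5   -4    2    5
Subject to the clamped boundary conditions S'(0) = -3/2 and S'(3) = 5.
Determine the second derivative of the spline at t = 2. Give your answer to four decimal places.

-9.4667

With M_i denoting the second derivative at x_i, h_i = 1, 1, 1, and Δ_i = (y_(i+1) − y_i)/h_i = 1, 6, 3:
  1·M_0 + 4·M_1 + 1·M_2 = 6(Δ_1 - Δ_0) = 30
  1·M_1 + 4·M_2 + 1·M_3 = 6(Δ_2 - Δ_1) = -18
Clamped end conditions give two more equations: 2h_0·M_0 + h_0·M_1 = 6(Δ_0 - S'(0)) = 15 and h_2·M_2 + 2h_2·M_3 = 6(S'(3) - Δ_2) = 12.
Forward elimination and back-substitution give M_0 = 44/15, M_1 = 137/15, M_2 = -142/15, M_3 = 161/15.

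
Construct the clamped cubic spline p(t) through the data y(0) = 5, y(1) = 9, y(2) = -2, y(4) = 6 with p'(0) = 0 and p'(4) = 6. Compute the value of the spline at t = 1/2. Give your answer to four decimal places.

Put M_i = p'' at the i-th knot. Here h = (1, 1, 2) and Δ = (4, -11, 4), so the interior equations h_(i-1)·M_(i-1) + 2(h_(i-1)+h_i)·M_i + h_i·M_(i+1) = 6(Δ_i − Δ_(i-1)) read
  1·M_0 + 4·M_1 + 1·M_2 = 6(Δ_1 - Δ_0) = -90
  1·M_1 + 6·M_2 + 2·M_3 = 6(Δ_2 - Δ_1) = 90
Clamped end conditions give two more equations: 2h_0·M_0 + h_0·M_1 = 6(Δ_0 - p'(0)) = 24 and h_2·M_2 + 2h_2·M_3 = 6(p'(4) - Δ_2) = 12.
Solving: M_0 = 30, M_1 = -36, M_2 = 24, M_3 = -9.
On [0, 1], p(t) = 5 + 0·t + 15·t² - 11·t³.
With t = 1/2: p(1/2) = 59/8.

7.3750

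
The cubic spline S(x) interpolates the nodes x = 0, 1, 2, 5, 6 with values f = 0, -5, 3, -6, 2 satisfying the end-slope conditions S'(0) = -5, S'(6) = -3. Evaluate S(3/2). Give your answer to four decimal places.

Put m_i = S'' at the i-th knot. Here h = (1, 1, 3, 1) and Δ = (-5, 8, -3, 8), so the interior equations h_(i-1)·m_(i-1) + 2(h_(i-1)+h_i)·m_i + h_i·m_(i+1) = 6(Δ_i − Δ_(i-1)) read
  1·m_0 + 4·m_1 + 1·m_2 = 6(Δ_1 - Δ_0) = 78
  1·m_1 + 8·m_2 + 3·m_3 = 6(Δ_2 - Δ_1) = -66
  3·m_2 + 8·m_3 + 1·m_4 = 6(Δ_3 - Δ_2) = 66
Clamped end conditions give two more equations: 2h_0·m_0 + h_0·m_1 = 6(Δ_0 - S'(0)) = 0 and h_3·m_3 + 2h_3·m_4 = 6(S'(6) - Δ_3) = -66.
Solving the tridiagonal system: m_0 = -265/19, m_1 = 530/19, m_2 = -373/19, m_3 = 400/19, m_4 = -827/19.
On [1, 2], S(x) = -5 + 75/38·(x - 1) + 265/19·(x - 1)² - 301/38·(x - 1)³.
With (x - 1) = 1/2: S(3/2) = -461/304.

-1.5164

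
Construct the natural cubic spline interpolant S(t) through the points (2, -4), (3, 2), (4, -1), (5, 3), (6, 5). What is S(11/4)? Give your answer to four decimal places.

1.4668

Put M_i = S'' at the i-th knot. Here h = (1, 1, 1, 1) and Δ = (6, -3, 4, 2), so the interior equations h_(i-1)·M_(i-1) + 2(h_(i-1)+h_i)·M_i + h_i·M_(i+1) = 6(Δ_i − Δ_(i-1)) read
  1·M_0 + 4·M_1 + 1·M_2 = 6(Δ_1 - Δ_0) = -54
  1·M_1 + 4·M_2 + 1·M_3 = 6(Δ_2 - Δ_1) = 42
  1·M_2 + 4·M_3 + 1·M_4 = 6(Δ_3 - Δ_2) = -12
Natural end conditions: M_0 = M_4 = 0.
Forward elimination and back-substitution give M_0 = 0, M_1 = -495/28, M_2 = 117/7, M_3 = -201/28, M_4 = 0.
On [2, 3], S(t) = -4 + 501/56·(t - 2) + 0·(t - 2)² - 165/56·(t - 2)³.
With (t - 2) = 3/4: S(11/4) = 751/512.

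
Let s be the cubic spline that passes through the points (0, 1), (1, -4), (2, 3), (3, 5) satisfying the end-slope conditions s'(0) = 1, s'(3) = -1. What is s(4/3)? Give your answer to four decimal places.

Write m_i for s''(x_i). With h_i = 1, 1, 1 and divided differences Δ_i = -5, 7, 2, the continuity of s' gives the tridiagonal system
  1·m_0 + 4·m_1 + 1·m_2 = 6(Δ_1 - Δ_0) = 72
  1·m_1 + 4·m_2 + 1·m_3 = 6(Δ_2 - Δ_1) = -30
Clamped end conditions give two more equations: 2h_0·m_0 + h_0·m_1 = 6(Δ_0 - s'(0)) = -36 and h_2·m_2 + 2h_2·m_3 = 6(s'(3) - Δ_2) = -18.
Solving: m_0 = -494/15, m_1 = 448/15, m_2 = -218/15, m_3 = -26/15.
On [1, 2], s(x) = -4 - 8/15·(x - 1) + 224/15·(x - 1)² - 37/5·(x - 1)³.
With (x - 1) = 1/3: s(4/3) = -377/135.

-2.7926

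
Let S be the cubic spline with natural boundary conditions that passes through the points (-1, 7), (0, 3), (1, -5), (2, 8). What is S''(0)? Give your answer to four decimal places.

-14.8000

Write m_i for S''(x_i). With h_i = 1, 1, 1 and divided differences Δ_i = -4, -8, 13, the continuity of S' gives the tridiagonal system
  1·m_0 + 4·m_1 + 1·m_2 = 6(Δ_1 - Δ_0) = -24
  1·m_1 + 4·m_2 + 1·m_3 = 6(Δ_2 - Δ_1) = 126
Natural end conditions: m_0 = m_3 = 0.
Solving the tridiagonal system: m_0 = 0, m_1 = -74/5, m_2 = 176/5, m_3 = 0.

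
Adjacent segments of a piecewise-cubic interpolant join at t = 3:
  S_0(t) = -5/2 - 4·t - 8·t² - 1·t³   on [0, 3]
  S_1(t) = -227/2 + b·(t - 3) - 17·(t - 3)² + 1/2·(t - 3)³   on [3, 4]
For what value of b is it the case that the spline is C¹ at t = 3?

-79

S_0'(t) = -4 - 16·t - 3·t², so S_0'(3) = -79. On the right, S_1'(3) = b, so b = -79.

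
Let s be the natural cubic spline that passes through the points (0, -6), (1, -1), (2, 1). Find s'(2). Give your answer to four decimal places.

With m_i denoting the second derivative at x_i, h_i = 1, 1, and Δ_i = (y_(i+1) − y_i)/h_i = 5, 2:
  1·m_0 + 4·m_1 + 1·m_2 = 6(Δ_1 - Δ_0) = -18
Natural end conditions: m_0 = m_2 = 0.
Hence m_0 = 0, m_1 = -9/2, m_2 = 0.
On [1, 2], s'(x) = b_1 + 2c_1·(x - 1) + 3d_1·(x - 1)² with b_1 = Δ_1 - h_1(2m_1 + m_2)/6 = 7/2, c_1 = m_1/2 = -9/4, d_1 = (m_2 - m_1)/(6h_1) = 3/4. So s'(2) = 5/4.

1.2500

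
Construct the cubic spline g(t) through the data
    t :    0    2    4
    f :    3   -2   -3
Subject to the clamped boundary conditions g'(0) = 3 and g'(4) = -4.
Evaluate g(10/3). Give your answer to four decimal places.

-1.8519

With σ_i denoting the second derivative at x_i, h_i = 2, 2, and Δ_i = (y_(i+1) − y_i)/h_i = -5/2, -1/2:
  2·σ_0 + 8·σ_1 + 2·σ_2 = 6(Δ_1 - Δ_0) = 12
Clamped end conditions give two more equations: 2h_0·σ_0 + h_0·σ_1 = 6(Δ_0 - g'(0)) = -33 and h_1·σ_1 + 2h_1·σ_2 = 6(g'(4) - Δ_1) = -21.
Solving the tridiagonal system: σ_0 = -23/2, σ_1 = 13/2, σ_2 = -17/2.
On [2, 4], g(t) = -2 - 2·(t - 2) + 13/4·(t - 2)² - 5/4·(t - 2)³.
With (t - 2) = 4/3: g(10/3) = -50/27.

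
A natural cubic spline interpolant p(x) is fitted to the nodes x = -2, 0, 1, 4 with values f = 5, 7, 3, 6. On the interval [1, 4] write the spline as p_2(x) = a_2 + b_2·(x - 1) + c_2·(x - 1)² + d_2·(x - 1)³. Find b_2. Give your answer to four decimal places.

-3.4681

Let σ_i = p''(x_i). Step sizes h_i = 2, 1, 3; slopes of the chords Δ_i = (y_(i+1) - y_i)/h_i = 1, -4, 1.
  2·σ_0 + 6·σ_1 + 1·σ_2 = 6(Δ_1 - Δ_0) = -30
  1·σ_1 + 8·σ_2 + 3·σ_3 = 6(Δ_2 - Δ_1) = 30
Natural end conditions: σ_0 = σ_3 = 0.
Hence σ_0 = 0, σ_1 = -270/47, σ_2 = 210/47, σ_3 = 0.
On [1, 4], with p_2(x) = a_2 + b_2·(x - 1) + c_2·(x - 1)² + d_2·(x - 1)³: c_2 = σ_2/2 = 105/47, d_2 = (σ_3 - σ_2)/(6h_2) = -35/141, b_2 = Δ_2 - h_2(2σ_2 + σ_3)/6 = -163/47.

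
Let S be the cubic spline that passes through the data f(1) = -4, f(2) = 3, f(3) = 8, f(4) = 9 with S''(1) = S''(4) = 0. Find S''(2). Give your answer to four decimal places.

Put m_i = S'' at the i-th knot. Here h = (1, 1, 1) and Δ = (7, 5, 1), so the interior equations h_(i-1)·m_(i-1) + 2(h_(i-1)+h_i)·m_i + h_i·m_(i+1) = 6(Δ_i − Δ_(i-1)) read
  1·m_0 + 4·m_1 + 1·m_2 = 6(Δ_1 - Δ_0) = -12
  1·m_1 + 4·m_2 + 1·m_3 = 6(Δ_2 - Δ_1) = -24
Natural end conditions: m_0 = m_3 = 0.
Solving the tridiagonal system: m_0 = 0, m_1 = -8/5, m_2 = -28/5, m_3 = 0.

-1.6000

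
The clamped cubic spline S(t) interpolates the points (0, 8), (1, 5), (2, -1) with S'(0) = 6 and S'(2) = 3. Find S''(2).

Write M_i for S''(x_i). With h_i = 1, 1 and divided differences Δ_i = -3, -6, the continuity of S' gives the tridiagonal system
  1·M_0 + 4·M_1 + 1·M_2 = 6(Δ_1 - Δ_0) = -18
Clamped end conditions give two more equations: 2h_0·M_0 + h_0·M_1 = 6(Δ_0 - S'(0)) = -54 and h_1·M_1 + 2h_1·M_2 = 6(S'(2) - Δ_1) = 54.
Solving: M_0 = -24, M_1 = -6, M_2 = 30.

30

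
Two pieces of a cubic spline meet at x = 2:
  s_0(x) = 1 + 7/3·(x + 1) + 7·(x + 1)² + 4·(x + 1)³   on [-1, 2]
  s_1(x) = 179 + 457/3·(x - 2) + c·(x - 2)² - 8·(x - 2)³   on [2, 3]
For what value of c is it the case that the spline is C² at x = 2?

s_0''(x) = 14 + 24·(x + 1), so s_0''(2) = 86. On the right, s_1''(2) = 2c, so c = 43.

43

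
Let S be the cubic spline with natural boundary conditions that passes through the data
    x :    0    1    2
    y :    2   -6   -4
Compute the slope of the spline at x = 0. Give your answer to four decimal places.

Put M_i = S'' at the i-th knot. Here h = (1, 1) and Δ = (-8, 2), so the interior equations h_(i-1)·M_(i-1) + 2(h_(i-1)+h_i)·M_i + h_i·M_(i+1) = 6(Δ_i − Δ_(i-1)) read
  1·M_0 + 4·M_1 + 1·M_2 = 6(Δ_1 - Δ_0) = 60
Natural end conditions: M_0 = M_2 = 0.
Hence M_0 = 0, M_1 = 15, M_2 = 0.
On [0, 1], S'(x) = b_0 + 2c_0·x + 3d_0·x² with b_0 = Δ_0 - h_0(2M_0 + M_1)/6 = -21/2, c_0 = M_0/2 = 0, d_0 = (M_1 - M_0)/(6h_0) = 5/2. So S'(0) = -21/2.

-10.5000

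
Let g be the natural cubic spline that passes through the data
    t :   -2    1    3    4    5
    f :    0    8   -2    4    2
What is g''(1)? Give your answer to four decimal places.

With M_i denoting the second derivative at x_i, h_i = 3, 2, 1, 1, and Δ_i = (y_(i+1) − y_i)/h_i = 8/3, -5, 6, -2:
  3·M_0 + 10·M_1 + 2·M_2 = 6(Δ_1 - Δ_0) = -46
  2·M_1 + 6·M_2 + 1·M_3 = 6(Δ_2 - Δ_1) = 66
  1·M_2 + 4·M_3 + 1·M_4 = 6(Δ_3 - Δ_2) = -48
Natural end conditions: M_0 = M_4 = 0.
Solving the tridiagonal system: M_0 = 0, M_1 = -841/107, M_2 = 1744/107, M_3 = -1720/107, M_4 = 0.

-7.8598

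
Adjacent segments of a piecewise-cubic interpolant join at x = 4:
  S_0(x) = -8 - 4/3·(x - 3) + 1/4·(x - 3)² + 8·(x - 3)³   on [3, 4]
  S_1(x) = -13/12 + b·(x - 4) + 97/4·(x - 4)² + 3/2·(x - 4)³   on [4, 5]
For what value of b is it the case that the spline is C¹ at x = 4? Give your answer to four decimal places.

23.1667

S_0'(x) = -4/3 + 1/2·(x - 3) + 24·(x - 3)², so S_0'(4) = 139/6. On the right, S_1'(4) = b, so b = 139/6.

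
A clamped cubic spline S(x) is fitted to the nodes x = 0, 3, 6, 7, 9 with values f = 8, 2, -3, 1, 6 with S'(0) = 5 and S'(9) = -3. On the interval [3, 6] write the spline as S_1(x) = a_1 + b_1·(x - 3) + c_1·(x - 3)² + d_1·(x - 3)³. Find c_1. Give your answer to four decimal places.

0.5617

With m_i denoting the second derivative at x_i, h_i = 3, 3, 1, 2, and Δ_i = (y_(i+1) − y_i)/h_i = -2, -5/3, 4, 5/2:
  3·m_0 + 12·m_1 + 3·m_2 = 6(Δ_1 - Δ_0) = 2
  3·m_1 + 8·m_2 + 1·m_3 = 6(Δ_2 - Δ_1) = 34
  1·m_2 + 6·m_3 + 2·m_4 = 6(Δ_3 - Δ_2) = -9
Clamped end conditions give two more equations: 2h_0·m_0 + h_0·m_1 = 6(Δ_0 - S'(0)) = -42 and h_3·m_3 + 2h_3·m_4 = 6(S'(9) - Δ_3) = -33.
Solving the tridiagonal system: m_0 = -1225/162, m_1 = 91/81, m_2 = 605/162, m_3 = 61/81, m_4 = -2795/324.
On [3, 6], with S_1(x) = a_1 + b_1·(x - 3) + c_1·(x - 3)² + d_1·(x - 3)³: c_1 = m_1/2 = 91/162, d_1 = (m_2 - m_1)/(6h_1) = 47/324, b_1 = Δ_1 - h_1(2m_1 + m_2)/6 = -503/108.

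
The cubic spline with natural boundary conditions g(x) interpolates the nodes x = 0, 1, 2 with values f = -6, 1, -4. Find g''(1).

-18

With M_i denoting the second derivative at x_i, h_i = 1, 1, and Δ_i = (y_(i+1) − y_i)/h_i = 7, -5:
  1·M_0 + 4·M_1 + 1·M_2 = 6(Δ_1 - Δ_0) = -72
Natural end conditions: M_0 = M_2 = 0.
Solving the tridiagonal system: M_0 = 0, M_1 = -18, M_2 = 0.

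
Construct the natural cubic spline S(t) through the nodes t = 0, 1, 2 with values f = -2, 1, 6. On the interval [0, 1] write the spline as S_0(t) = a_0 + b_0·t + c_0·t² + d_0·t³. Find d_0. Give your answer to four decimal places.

Put M_i = S'' at the i-th knot. Here h = (1, 1) and Δ = (3, 5), so the interior equations h_(i-1)·M_(i-1) + 2(h_(i-1)+h_i)·M_i + h_i·M_(i+1) = 6(Δ_i − Δ_(i-1)) read
  1·M_0 + 4·M_1 + 1·M_2 = 6(Δ_1 - Δ_0) = 12
Natural end conditions: M_0 = M_2 = 0.
Hence M_0 = 0, M_1 = 3, M_2 = 0.
On [0, 1], with S_0(t) = a_0 + b_0·t + c_0·t² + d_0·t³: c_0 = M_0/2 = 0, d_0 = (M_1 - M_0)/(6h_0) = 1/2, b_0 = Δ_0 - h_0(2M_0 + M_1)/6 = 5/2.

0.5000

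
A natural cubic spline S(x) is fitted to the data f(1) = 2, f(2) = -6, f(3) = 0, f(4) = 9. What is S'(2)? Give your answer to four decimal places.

Let M_i = S''(x_i). Step sizes h_i = 1, 1, 1; slopes of the chords Δ_i = (y_(i+1) - y_i)/h_i = -8, 6, 9.
  1·M_0 + 4·M_1 + 1·M_2 = 6(Δ_1 - Δ_0) = 84
  1·M_1 + 4·M_2 + 1·M_3 = 6(Δ_2 - Δ_1) = 18
Natural end conditions: M_0 = M_3 = 0.
Forward elimination and back-substitution give M_0 = 0, M_1 = 106/5, M_2 = -4/5, M_3 = 0.
On [2, 3], S'(x) = b_1 + 2c_1·(x - 2) + 3d_1·(x - 2)² with b_1 = Δ_1 - h_1(2M_1 + M_2)/6 = -14/15, c_1 = M_1/2 = 53/5, d_1 = (M_2 - M_1)/(6h_1) = -11/3. So S'(2) = -14/15.

-0.9333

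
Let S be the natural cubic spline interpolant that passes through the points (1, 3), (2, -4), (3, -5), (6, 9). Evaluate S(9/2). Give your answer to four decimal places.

Let m_i = S''(x_i). Step sizes h_i = 1, 1, 3; slopes of the chords Δ_i = (y_(i+1) - y_i)/h_i = -7, -1, 14/3.
  1·m_0 + 4·m_1 + 1·m_2 = 6(Δ_1 - Δ_0) = 36
  1·m_1 + 8·m_2 + 3·m_3 = 6(Δ_2 - Δ_1) = 34
Natural end conditions: m_0 = m_3 = 0.
Solving: m_0 = 0, m_1 = 254/31, m_2 = 100/31, m_3 = 0.
On [3, 6], S(x) = -5 + 134/93·(x - 3) + 50/31·(x - 3)² - 50/279·(x - 3)³.
With (x - 3) = 3/2: S(9/2) = 23/124.

0.1855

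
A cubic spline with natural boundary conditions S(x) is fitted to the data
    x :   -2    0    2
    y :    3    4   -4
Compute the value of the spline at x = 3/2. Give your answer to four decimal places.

Put M_i = S'' at the i-th knot. Here h = (2, 2) and Δ = (1/2, -4), so the interior equations h_(i-1)·M_(i-1) + 2(h_(i-1)+h_i)·M_i + h_i·M_(i+1) = 6(Δ_i − Δ_(i-1)) read
  2·M_0 + 8·M_1 + 2·M_2 = 6(Δ_1 - Δ_0) = -27
Natural end conditions: M_0 = M_2 = 0.
Solving: M_0 = 0, M_1 = -27/8, M_2 = 0.
On [0, 2], S(x) = 4 - 7/4·x - 27/16·x² + 9/32·x³.
With x = 3/2: S(3/2) = -377/256.

-1.4727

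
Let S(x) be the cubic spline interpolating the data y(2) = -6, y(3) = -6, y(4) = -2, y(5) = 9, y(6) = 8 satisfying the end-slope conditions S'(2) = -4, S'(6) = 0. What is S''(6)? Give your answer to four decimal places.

16.2143

Write M_i for S''(x_i). With h_i = 1, 1, 1, 1 and divided differences Δ_i = 0, 4, 11, -1, the continuity of S' gives the tridiagonal system
  1·M_0 + 4·M_1 + 1·M_2 = 6(Δ_1 - Δ_0) = 24
  1·M_1 + 4·M_2 + 1·M_3 = 6(Δ_2 - Δ_1) = 42
  1·M_2 + 4·M_3 + 1·M_4 = 6(Δ_3 - Δ_2) = -72
Clamped end conditions give two more equations: 2h_0·M_0 + h_0·M_1 = 6(Δ_0 - S'(2)) = 24 and h_3·M_3 + 2h_3·M_4 = 6(S'(6) - Δ_3) = 6.
Solving the tridiagonal system: M_0 = 179/14, M_1 = -11/7, M_2 = 35/2, M_3 = -185/7, M_4 = 227/14.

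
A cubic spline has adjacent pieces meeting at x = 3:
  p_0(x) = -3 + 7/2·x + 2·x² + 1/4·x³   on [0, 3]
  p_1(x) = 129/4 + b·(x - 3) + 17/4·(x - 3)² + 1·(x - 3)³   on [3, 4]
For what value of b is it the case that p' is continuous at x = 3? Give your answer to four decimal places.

p_0'(x) = 7/2 + 4·x + 3/4·x², so p_0'(3) = 89/4. On the right, p_1'(3) = b, so b = 89/4.

22.2500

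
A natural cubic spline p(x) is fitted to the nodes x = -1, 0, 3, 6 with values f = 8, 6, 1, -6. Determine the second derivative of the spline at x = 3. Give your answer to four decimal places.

Put M_i = p'' at the i-th knot. Here h = (1, 3, 3) and Δ = (-2, -5/3, -7/3), so the interior equations h_(i-1)·M_(i-1) + 2(h_(i-1)+h_i)·M_i + h_i·M_(i+1) = 6(Δ_i − Δ_(i-1)) read
  1·M_0 + 8·M_1 + 3·M_2 = 6(Δ_1 - Δ_0) = 2
  3·M_1 + 12·M_2 + 3·M_3 = 6(Δ_2 - Δ_1) = -4
Natural end conditions: M_0 = M_3 = 0.
Forward elimination and back-substitution give M_0 = 0, M_1 = 12/29, M_2 = -38/87, M_3 = 0.

-0.4368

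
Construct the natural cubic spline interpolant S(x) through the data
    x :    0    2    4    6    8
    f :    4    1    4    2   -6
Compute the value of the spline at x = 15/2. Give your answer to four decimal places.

With M_i denoting the second derivative at x_i, h_i = 2, 2, 2, 2, and Δ_i = (y_(i+1) − y_i)/h_i = -3/2, 3/2, -1, -4:
  2·M_0 + 8·M_1 + 2·M_2 = 6(Δ_1 - Δ_0) = 18
  2·M_1 + 8·M_2 + 2·M_3 = 6(Δ_2 - Δ_1) = -15
  2·M_2 + 8·M_3 + 2·M_4 = 6(Δ_3 - Δ_2) = -18
Natural end conditions: M_0 = M_4 = 0.
Solving: M_0 = 0, M_1 = 39/14, M_2 = -15/7, M_3 = -12/7, M_4 = 0.
On [6, 8], S(x) = 2 - 20/7·(x - 6) - 6/7·(x - 6)² + 1/7·(x - 6)³.
With (x - 6) = 3/2: S(15/2) = -209/56.

-3.7321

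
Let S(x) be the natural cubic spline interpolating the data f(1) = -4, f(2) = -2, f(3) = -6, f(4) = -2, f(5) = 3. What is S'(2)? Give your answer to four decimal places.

Let M_i = S''(x_i). Step sizes h_i = 1, 1, 1, 1; slopes of the chords Δ_i = (y_(i+1) - y_i)/h_i = 2, -4, 4, 5.
  1·M_0 + 4·M_1 + 1·M_2 = 6(Δ_1 - Δ_0) = -36
  1·M_1 + 4·M_2 + 1·M_3 = 6(Δ_2 - Δ_1) = 48
  1·M_2 + 4·M_3 + 1·M_4 = 6(Δ_3 - Δ_2) = 6
Natural end conditions: M_0 = M_4 = 0.
Forward elimination and back-substitution give M_0 = 0, M_1 = -363/28, M_2 = 111/7, M_3 = -69/28, M_4 = 0.
On [2, 3], S'(x) = b_1 + 2c_1·(x - 2) + 3d_1·(x - 2)² with b_1 = Δ_1 - h_1(2M_1 + M_2)/6 = -65/28, c_1 = M_1/2 = -363/56, d_1 = (M_2 - M_1)/(6h_1) = 269/56. So S'(2) = -65/28.

-2.3214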